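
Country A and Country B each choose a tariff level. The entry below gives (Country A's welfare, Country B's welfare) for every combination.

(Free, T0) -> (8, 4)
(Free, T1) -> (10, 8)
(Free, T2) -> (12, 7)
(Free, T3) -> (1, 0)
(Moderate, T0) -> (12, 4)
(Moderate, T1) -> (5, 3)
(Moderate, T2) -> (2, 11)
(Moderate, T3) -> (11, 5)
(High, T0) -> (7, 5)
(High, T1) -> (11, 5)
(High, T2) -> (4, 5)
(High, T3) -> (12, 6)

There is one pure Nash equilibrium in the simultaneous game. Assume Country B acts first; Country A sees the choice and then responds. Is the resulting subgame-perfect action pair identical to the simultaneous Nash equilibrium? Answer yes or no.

no

Backward induction with Country B moving first.
- T0: Country A compares 8, 12, 7 and picks Moderate; Country B would get 4.
- T1: Country A compares 10, 5, 11 and picks High; Country B would get 5.
- T2: Country A compares 12, 2, 4 and picks Free; Country B would get 7.
- T3: Country A compares 1, 11, 12 and picks High; Country B would get 6.
Country B's induced payoffs are 4, 5, 7, 6, so Country B commits to T2. Subgame-perfect outcome: (Free, T2) with payoffs (12, 7).
Under simultaneous play:
Country A's best replies: T0→Moderate; T1→High; T2→Free; T3→High.
Country B's best replies: Free→T1; Moderate→T2; High→T3.
The unique mutual best reply is (High, T3), giving (12, 6).
Sequential outcome (Free, T2) differs from the Nash profile (High, T3).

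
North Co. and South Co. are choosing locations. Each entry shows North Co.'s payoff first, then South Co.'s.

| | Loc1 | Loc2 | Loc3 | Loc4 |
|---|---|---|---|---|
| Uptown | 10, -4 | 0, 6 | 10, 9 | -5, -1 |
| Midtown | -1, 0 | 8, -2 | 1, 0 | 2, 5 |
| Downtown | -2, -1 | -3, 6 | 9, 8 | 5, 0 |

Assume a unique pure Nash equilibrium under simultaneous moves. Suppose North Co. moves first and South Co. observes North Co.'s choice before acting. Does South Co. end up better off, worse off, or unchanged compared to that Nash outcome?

Solve by backward induction (North Co. leads).
- Uptown: BR = Loc3, leader payoff 10.
- Midtown: BR = Loc4, leader payoff 2.
- Downtown: BR = Loc3, leader payoff 9.
North Co.'s induced payoffs are 10, 2, 9, so North Co. commits to Uptown. Subgame-perfect outcome: (Uptown, Loc3) with payoffs (10, 9).
Under simultaneous play:
North Co.'s best replies: Loc1→Uptown; Loc2→Midtown; Loc3→Uptown; Loc4→Downtown.
South Co.'s best replies: Uptown→Loc3; Midtown→Loc4; Downtown→Loc3.
Only (Uptown, Loc3) has each player best-responding; Nash payoffs (10, 9).
South Co. earns 9 sequentially versus 9 at the Nash outcome: unchanged.

unchanged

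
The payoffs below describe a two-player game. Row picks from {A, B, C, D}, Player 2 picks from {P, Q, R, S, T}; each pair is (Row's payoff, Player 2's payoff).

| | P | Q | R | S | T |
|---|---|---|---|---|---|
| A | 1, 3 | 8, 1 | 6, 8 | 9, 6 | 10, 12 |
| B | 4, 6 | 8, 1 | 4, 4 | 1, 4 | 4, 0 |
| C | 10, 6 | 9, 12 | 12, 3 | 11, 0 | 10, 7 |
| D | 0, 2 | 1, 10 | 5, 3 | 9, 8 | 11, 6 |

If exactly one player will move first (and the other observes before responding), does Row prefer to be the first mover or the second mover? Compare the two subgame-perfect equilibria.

If Row leads: Player 2's best replies are A→T, B→P, C→Q, D→Q; Row's induced payoffs 10, 4, 9, 1; outcome (A, T), payoffs (10, 12).
If Player 2 leads: Row's best replies are P→C, Q→C, R→C, S→C, T→D; Player 2's induced payoffs 6, 12, 3, 0, 6; outcome (C, Q), payoffs (9, 12).
Row gets 10 moving first and 9 moving second, so Row prefers to move first.

first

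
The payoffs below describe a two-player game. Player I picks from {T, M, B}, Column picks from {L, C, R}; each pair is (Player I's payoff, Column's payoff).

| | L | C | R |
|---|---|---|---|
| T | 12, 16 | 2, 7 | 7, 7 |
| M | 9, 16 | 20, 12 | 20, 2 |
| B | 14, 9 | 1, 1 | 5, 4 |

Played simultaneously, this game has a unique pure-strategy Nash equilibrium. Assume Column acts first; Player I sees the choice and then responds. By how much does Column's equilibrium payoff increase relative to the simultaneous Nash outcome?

Backward induction with Column moving first.
- L: Player I compares 12, 9, 14 and picks B; Column would get 9.
- C: Player I compares 2, 20, 1 and picks M; Column would get 12.
- R: Player I compares 7, 20, 5 and picks M; Column would get 2.
Maximizing over 9, 12, 2, Column chooses C. Subgame-perfect outcome: (M, C) with payoffs (20, 12).
Now find the simultaneous Nash equilibrium.
Player I's best replies: L→B; C→M; R→M.
Column's best replies: T→L; M→L; B→L.
The unique mutual best reply is (B, L), giving (14, 9).
Column's commitment gain: 12 − 9 = 3.

3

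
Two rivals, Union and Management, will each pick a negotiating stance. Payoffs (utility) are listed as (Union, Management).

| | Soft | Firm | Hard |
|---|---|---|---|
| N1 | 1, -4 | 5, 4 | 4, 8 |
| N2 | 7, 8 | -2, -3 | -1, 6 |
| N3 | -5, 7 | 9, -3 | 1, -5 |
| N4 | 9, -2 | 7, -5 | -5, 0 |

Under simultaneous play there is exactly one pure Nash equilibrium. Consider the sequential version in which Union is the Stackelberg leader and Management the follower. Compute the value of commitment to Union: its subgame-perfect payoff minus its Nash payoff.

Work backward from Management's decision.
- N1 → Management plays Hard (best of -4, 4, 8); Union gets 4.
- N2 → Management plays Soft (best of 8, -3, 6); Union gets 7.
- N3 → Management plays Soft (best of 7, -3, -5); Union gets -5.
- N4 → Management plays Hard (best of -2, -5, 0); Union gets -5.
Union's induced payoffs are 4, 7, -5, -5, so Union commits to N2. Subgame-perfect outcome: (N2, Soft) with payoffs (7, 8).
Now find the simultaneous Nash equilibrium.
Union's best replies: Soft→N4; Firm→N3; Hard→N1.
Management's best replies: N1→Hard; N2→Soft; N3→Soft; N4→Hard.
Only (N1, Hard) has each player best-responding; Nash payoffs (4, 8).
Union's commitment gain: 7 − 4 = 3.

3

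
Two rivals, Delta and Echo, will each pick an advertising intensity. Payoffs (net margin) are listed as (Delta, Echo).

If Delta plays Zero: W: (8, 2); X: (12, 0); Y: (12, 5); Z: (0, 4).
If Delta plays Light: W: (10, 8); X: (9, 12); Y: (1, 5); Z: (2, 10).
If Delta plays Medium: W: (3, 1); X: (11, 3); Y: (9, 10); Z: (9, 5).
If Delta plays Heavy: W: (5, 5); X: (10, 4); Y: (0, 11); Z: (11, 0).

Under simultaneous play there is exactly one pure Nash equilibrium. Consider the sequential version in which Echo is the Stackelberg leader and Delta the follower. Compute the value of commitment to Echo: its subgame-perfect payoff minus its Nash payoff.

Backward induction with Echo moving first.
- W: Delta compares 8, 10, 3, 5 and picks Light; Echo would get 8.
- X: Delta compares 12, 9, 11, 10 and picks Zero; Echo would get 0.
- Y: Delta compares 12, 1, 9, 0 and picks Zero; Echo would get 5.
- Z: Delta compares 0, 2, 9, 11 and picks Heavy; Echo would get 0.
Among 8, 0, 5, 0, the best is 8 at W. Subgame-perfect outcome: (Light, W) with payoffs (10, 8).
Under simultaneous play:
Delta's best replies: W→Light; X→Zero; Y→Zero; Z→Heavy.
Echo's best replies: Zero→Y; Light→X; Medium→Y; Heavy→Y.
The unique mutual best reply is (Zero, Y), giving (12, 5).
Echo's commitment gain: 8 − 5 = 3.

3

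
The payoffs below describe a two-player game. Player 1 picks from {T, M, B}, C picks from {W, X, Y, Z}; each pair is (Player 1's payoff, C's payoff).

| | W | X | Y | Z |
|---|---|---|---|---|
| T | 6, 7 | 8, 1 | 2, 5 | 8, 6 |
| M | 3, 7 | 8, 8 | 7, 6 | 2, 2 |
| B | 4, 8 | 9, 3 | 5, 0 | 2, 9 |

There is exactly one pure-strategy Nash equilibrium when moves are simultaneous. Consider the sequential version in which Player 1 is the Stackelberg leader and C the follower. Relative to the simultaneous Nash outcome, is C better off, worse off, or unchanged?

better off

Backward induction with Player 1 moving first.
- T → C plays W (best of 7, 1, 5, 6); Player 1 gets 6.
- M → C plays X (best of 7, 8, 6, 2); Player 1 gets 8.
- B → C plays Z (best of 8, 3, 0, 9); Player 1 gets 2.
Among 6, 8, 2, the best is 8 at M. Subgame-perfect outcome: (M, X) with payoffs (8, 8).
Now find the simultaneous Nash equilibrium.
Player 1's best replies: W→T; X→B; Y→M; Z→T.
C's best replies: T→W; M→X; B→Z.
Only (T, W) has each player best-responding; Nash payoffs (6, 7).
C earns 8 sequentially versus 7 at the Nash outcome: better off.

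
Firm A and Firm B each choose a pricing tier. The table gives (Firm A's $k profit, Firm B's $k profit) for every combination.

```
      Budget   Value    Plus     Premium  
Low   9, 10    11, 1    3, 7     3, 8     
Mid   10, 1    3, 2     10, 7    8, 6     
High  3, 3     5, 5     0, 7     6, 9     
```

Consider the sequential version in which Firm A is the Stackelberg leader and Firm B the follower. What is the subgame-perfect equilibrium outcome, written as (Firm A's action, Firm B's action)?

Solve by backward induction (Firm A leads).
- Low → Firm B plays Budget (best of 10, 1, 7, 8); Firm A gets 9.
- Mid → Firm B plays Plus (best of 1, 2, 7, 6); Firm A gets 10.
- High → Firm B plays Premium (best of 3, 5, 7, 9); Firm A gets 6.
Firm A's induced payoffs are 9, 10, 6, so Firm A commits to Mid. Subgame-perfect outcome: (Mid, Plus) with payoffs (10, 7).

(Mid, Plus)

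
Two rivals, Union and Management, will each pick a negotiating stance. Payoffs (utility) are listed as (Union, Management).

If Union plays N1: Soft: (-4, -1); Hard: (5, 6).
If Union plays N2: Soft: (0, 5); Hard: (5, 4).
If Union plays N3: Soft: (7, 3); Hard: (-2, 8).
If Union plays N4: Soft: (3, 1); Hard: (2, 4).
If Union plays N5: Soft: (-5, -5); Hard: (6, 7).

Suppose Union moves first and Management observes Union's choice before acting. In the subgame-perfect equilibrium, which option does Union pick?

N5

Solve by backward induction (Union leads).
- N1: BR = Hard, leader payoff 5.
- N2: BR = Soft, leader payoff 0.
- N3: BR = Hard, leader payoff -2.
- N4: BR = Hard, leader payoff 2.
- N5: BR = Hard, leader payoff 6.
Among 5, 0, -2, 2, 6, the best is 6 at N5. Subgame-perfect outcome: (N5, Hard) with payoffs (6, 7).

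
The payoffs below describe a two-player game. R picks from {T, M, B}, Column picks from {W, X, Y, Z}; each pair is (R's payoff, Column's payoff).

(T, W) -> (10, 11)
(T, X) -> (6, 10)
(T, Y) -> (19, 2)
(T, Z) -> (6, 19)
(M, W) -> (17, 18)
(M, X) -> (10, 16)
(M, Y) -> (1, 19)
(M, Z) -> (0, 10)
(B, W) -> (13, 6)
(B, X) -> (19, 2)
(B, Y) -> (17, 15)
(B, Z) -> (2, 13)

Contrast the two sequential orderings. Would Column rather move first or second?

first

If R leads: Column's best replies are T→Z, M→Y, B→Y; R's induced payoffs 6, 1, 17; outcome (B, Y), payoffs (17, 15).
If Column leads: R's best replies are W→M, X→B, Y→T, Z→T; Column's induced payoffs 18, 2, 2, 19; outcome (T, Z), payoffs (6, 19).
Column gets 19 moving first and 15 moving second, so Column prefers to move first.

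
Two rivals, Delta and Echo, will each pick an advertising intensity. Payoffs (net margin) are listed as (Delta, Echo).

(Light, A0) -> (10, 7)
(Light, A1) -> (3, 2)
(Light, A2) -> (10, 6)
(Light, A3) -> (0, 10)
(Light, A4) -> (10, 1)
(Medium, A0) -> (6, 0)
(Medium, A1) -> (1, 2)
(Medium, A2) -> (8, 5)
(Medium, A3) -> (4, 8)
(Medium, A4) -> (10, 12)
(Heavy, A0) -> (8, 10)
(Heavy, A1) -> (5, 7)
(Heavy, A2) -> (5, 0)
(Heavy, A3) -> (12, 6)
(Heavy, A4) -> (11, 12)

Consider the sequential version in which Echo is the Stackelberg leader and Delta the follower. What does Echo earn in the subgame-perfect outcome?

Work backward from Delta's decision.
- A0 → Delta plays Light (best of 10, 6, 8); Echo gets 7.
- A1 → Delta plays Heavy (best of 3, 1, 5); Echo gets 7.
- A2 → Delta plays Light (best of 10, 8, 5); Echo gets 6.
- A3 → Delta plays Heavy (best of 0, 4, 12); Echo gets 6.
- A4 → Delta plays Heavy (best of 10, 10, 11); Echo gets 12.
Echo's induced payoffs are 7, 7, 6, 6, 12, so Echo commits to A4. Subgame-perfect outcome: (Heavy, A4) with payoffs (11, 12).

12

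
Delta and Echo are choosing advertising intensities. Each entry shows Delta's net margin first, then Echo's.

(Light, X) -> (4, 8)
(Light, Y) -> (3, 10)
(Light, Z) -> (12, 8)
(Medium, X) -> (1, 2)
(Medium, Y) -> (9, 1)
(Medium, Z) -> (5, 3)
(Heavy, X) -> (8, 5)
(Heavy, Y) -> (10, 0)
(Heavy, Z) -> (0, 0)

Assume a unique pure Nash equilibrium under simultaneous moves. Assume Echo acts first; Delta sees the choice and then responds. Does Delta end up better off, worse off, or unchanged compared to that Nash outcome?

better off

Backward induction with Echo moving first.
- X → Delta plays Heavy (best of 4, 1, 8); Echo gets 5.
- Y → Delta plays Heavy (best of 3, 9, 10); Echo gets 0.
- Z → Delta plays Light (best of 12, 5, 0); Echo gets 8.
Maximizing over 5, 0, 8, Echo chooses Z. Subgame-perfect outcome: (Light, Z) with payoffs (12, 8).
Under simultaneous play:
Delta's best replies: X→Heavy; Y→Heavy; Z→Light.
Echo's best replies: Light→Y; Medium→Z; Heavy→X.
Only (Heavy, X) has each player best-responding; Nash payoffs (8, 5).
Delta earns 12 sequentially versus 8 at the Nash outcome: better off.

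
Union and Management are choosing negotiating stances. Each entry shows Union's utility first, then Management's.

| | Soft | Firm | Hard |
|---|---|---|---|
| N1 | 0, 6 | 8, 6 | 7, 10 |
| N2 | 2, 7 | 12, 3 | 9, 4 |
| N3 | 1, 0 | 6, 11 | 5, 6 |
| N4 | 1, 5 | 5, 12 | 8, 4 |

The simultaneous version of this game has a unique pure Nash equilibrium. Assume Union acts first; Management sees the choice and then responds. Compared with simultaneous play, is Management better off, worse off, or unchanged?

Solve by backward induction (Union leads).
- N1: Management compares 6, 6, 10 and picks Hard; Union would get 7.
- N2: Management compares 7, 3, 4 and picks Soft; Union would get 2.
- N3: Management compares 0, 11, 6 and picks Firm; Union would get 6.
- N4: Management compares 5, 12, 4 and picks Firm; Union would get 5.
Among 7, 2, 6, 5, the best is 7 at N1. Subgame-perfect outcome: (N1, Hard) with payoffs (7, 10).
Under simultaneous play:
Union's best replies: Soft→N2; Firm→N2; Hard→N2.
Management's best replies: N1→Hard; N2→Soft; N3→Firm; N4→Firm.
Only (N2, Soft) has each player best-responding; Nash payoffs (2, 7).
Management earns 10 sequentially versus 7 at the Nash outcome: better off.

better off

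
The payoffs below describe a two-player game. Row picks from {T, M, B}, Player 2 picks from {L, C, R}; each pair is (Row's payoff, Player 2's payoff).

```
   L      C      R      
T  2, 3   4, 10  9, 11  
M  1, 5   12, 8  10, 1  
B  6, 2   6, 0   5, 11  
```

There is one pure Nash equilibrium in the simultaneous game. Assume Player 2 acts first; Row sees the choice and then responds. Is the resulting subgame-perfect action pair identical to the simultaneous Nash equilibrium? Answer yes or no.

Solve by backward induction (Player 2 leads).
- L: Row compares 2, 1, 6 and picks B; Player 2 would get 2.
- C: Row compares 4, 12, 6 and picks M; Player 2 would get 8.
- R: Row compares 9, 10, 5 and picks M; Player 2 would get 1.
Player 2's induced payoffs are 2, 8, 1, so Player 2 commits to C. Subgame-perfect outcome: (M, C) with payoffs (12, 8).
For the simultaneous game, intersect best replies.
Row's best replies: L→B; C→M; R→M.
Player 2's best replies: T→R; M→C; B→R.
Only (M, C) has each player best-responding; Nash payoffs (12, 8).
Sequential outcome (M, C) coincides with the Nash profile (M, C).

yes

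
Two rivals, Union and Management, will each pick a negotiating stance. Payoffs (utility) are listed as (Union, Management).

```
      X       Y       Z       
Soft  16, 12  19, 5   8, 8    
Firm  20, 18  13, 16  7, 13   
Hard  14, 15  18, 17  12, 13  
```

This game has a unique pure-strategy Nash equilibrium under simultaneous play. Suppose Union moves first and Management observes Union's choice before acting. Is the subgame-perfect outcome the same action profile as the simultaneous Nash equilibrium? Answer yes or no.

yes

Work backward from Management's decision.
- Soft: Management compares 12, 5, 8 and picks X; Union would get 16.
- Firm: Management compares 18, 16, 13 and picks X; Union would get 20.
- Hard: Management compares 15, 17, 13 and picks Y; Union would get 18.
Maximizing over 16, 20, 18, Union chooses Firm. Subgame-perfect outcome: (Firm, X) with payoffs (20, 18).
Now find the simultaneous Nash equilibrium.
Union's best replies: X→Firm; Y→Soft; Z→Hard.
Management's best replies: Soft→X; Firm→X; Hard→Y.
Only (Firm, X) has each player best-responding; Nash payoffs (20, 18).
Sequential outcome (Firm, X) coincides with the Nash profile (Firm, X).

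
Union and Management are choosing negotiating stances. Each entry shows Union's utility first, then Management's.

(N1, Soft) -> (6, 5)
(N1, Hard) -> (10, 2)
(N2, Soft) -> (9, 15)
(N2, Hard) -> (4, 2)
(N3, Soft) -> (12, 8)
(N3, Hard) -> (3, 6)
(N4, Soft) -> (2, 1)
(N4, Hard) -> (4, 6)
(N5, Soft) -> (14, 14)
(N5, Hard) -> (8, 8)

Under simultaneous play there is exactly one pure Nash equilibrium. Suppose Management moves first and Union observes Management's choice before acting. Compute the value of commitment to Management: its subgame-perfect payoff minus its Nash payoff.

0

Backward induction with Management moving first.
- Soft → Union plays N5 (best of 6, 9, 12, 2, 14); Management gets 14.
- Hard → Union plays N1 (best of 10, 4, 3, 4, 8); Management gets 2.
Among 14, 2, the best is 14 at Soft. Subgame-perfect outcome: (N5, Soft) with payoffs (14, 14).
Under simultaneous play:
Union's best replies: Soft→N5; Hard→N1.
Management's best replies: N1→Soft; N2→Soft; N3→Soft; N4→Hard; N5→Soft.
The unique mutual best reply is (N5, Soft), giving (14, 14).
Management's commitment gain: 14 − 14 = 0.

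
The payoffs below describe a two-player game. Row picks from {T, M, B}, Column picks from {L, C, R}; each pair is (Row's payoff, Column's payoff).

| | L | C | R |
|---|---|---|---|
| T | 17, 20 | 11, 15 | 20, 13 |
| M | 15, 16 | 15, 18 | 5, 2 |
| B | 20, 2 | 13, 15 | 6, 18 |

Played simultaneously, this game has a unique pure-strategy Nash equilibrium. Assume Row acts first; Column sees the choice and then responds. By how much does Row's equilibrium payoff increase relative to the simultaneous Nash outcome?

Column best-responds to each possible Row move:
- T → Column plays L (best of 20, 15, 13); Row gets 17.
- M → Column plays C (best of 16, 18, 2); Row gets 15.
- B → Column plays R (best of 2, 15, 18); Row gets 6.
Among 17, 15, 6, the best is 17 at T. Subgame-perfect outcome: (T, L) with payoffs (17, 20).
For the simultaneous game, intersect best replies.
Row's best replies: L→B; C→M; R→T.
Column's best replies: T→L; M→C; B→R.
The unique mutual best reply is (M, C), giving (15, 18).
Row's commitment gain: 17 − 15 = 2.

2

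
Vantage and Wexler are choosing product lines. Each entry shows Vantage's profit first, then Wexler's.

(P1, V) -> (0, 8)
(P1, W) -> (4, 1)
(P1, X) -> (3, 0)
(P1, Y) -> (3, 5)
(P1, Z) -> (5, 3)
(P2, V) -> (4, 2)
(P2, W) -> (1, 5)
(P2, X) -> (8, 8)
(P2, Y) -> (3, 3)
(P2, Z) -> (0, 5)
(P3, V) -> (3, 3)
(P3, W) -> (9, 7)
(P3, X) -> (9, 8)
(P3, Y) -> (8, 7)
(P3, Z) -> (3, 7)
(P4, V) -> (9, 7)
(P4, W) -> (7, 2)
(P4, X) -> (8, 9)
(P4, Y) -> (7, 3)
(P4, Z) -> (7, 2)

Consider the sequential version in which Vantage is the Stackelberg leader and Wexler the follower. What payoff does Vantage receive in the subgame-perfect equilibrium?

Backward induction with Vantage moving first.
- P1 → Wexler plays V (best of 8, 1, 0, 5, 3); Vantage gets 0.
- P2 → Wexler plays X (best of 2, 5, 8, 3, 5); Vantage gets 8.
- P3 → Wexler plays X (best of 3, 7, 8, 7, 7); Vantage gets 9.
- P4 → Wexler plays X (best of 7, 2, 9, 3, 2); Vantage gets 8.
Vantage's induced payoffs are 0, 8, 9, 8, so Vantage commits to P3. Subgame-perfect outcome: (P3, X) with payoffs (9, 8).

9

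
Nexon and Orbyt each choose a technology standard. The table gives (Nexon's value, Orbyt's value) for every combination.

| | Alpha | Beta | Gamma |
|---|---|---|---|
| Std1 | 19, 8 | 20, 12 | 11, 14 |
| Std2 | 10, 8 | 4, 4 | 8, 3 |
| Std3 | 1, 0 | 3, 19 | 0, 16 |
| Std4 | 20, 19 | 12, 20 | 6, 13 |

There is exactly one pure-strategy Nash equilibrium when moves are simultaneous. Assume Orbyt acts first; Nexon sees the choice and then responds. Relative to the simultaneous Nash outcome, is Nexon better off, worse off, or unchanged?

better off

Backward induction with Orbyt moving first.
- Alpha: Nexon compares 19, 10, 1, 20 and picks Std4; Orbyt would get 19.
- Beta: Nexon compares 20, 4, 3, 12 and picks Std1; Orbyt would get 12.
- Gamma: Nexon compares 11, 8, 0, 6 and picks Std1; Orbyt would get 14.
Orbyt's induced payoffs are 19, 12, 14, so Orbyt commits to Alpha. Subgame-perfect outcome: (Std4, Alpha) with payoffs (20, 19).
For the simultaneous game, intersect best replies.
Nexon's best replies: Alpha→Std4; Beta→Std1; Gamma→Std1.
Orbyt's best replies: Std1→Gamma; Std2→Alpha; Std3→Beta; Std4→Beta.
Only (Std1, Gamma) has each player best-responding; Nash payoffs (11, 14).
Nexon earns 20 sequentially versus 11 at the Nash outcome: better off.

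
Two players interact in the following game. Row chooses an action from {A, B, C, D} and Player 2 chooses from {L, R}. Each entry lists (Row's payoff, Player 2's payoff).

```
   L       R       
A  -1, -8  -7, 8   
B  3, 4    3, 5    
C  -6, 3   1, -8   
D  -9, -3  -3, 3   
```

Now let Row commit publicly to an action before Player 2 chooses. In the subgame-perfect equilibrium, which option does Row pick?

Backward induction with Row moving first.
- A: Player 2 compares -8, 8 and picks R; Row would get -7.
- B: Player 2 compares 4, 5 and picks R; Row would get 3.
- C: Player 2 compares 3, -8 and picks L; Row would get -6.
- D: Player 2 compares -3, 3 and picks R; Row would get -3.
Maximizing over -7, 3, -6, -3, Row chooses B. Subgame-perfect outcome: (B, R) with payoffs (3, 5).

B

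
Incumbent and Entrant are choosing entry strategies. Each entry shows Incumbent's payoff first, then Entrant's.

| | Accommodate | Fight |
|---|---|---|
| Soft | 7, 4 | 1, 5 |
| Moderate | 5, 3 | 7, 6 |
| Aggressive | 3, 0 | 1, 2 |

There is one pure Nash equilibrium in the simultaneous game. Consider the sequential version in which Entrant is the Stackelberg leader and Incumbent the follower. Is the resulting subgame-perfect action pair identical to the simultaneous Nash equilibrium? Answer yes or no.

Work backward from Incumbent's decision.
- Accommodate: BR = Soft, leader payoff 4.
- Fight: BR = Moderate, leader payoff 6.
Among 4, 6, the best is 6 at Fight. Subgame-perfect outcome: (Moderate, Fight) with payoffs (7, 6).
For the simultaneous game, intersect best replies.
Incumbent's best replies: Accommodate→Soft; Fight→Moderate.
Entrant's best replies: Soft→Fight; Moderate→Fight; Aggressive→Fight.
The unique mutual best reply is (Moderate, Fight), giving (7, 6).
Sequential outcome (Moderate, Fight) coincides with the Nash profile (Moderate, Fight).

yes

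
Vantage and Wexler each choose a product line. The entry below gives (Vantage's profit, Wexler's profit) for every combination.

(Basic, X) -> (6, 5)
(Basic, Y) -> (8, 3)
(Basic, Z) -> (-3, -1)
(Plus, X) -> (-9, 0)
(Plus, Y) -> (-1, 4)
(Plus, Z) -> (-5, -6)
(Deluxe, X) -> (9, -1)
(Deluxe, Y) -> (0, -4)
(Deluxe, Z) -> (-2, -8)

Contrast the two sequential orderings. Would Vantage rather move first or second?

If Vantage leads: Wexler's best replies are Basic→X, Plus→Y, Deluxe→X; Vantage's induced payoffs 6, -1, 9; outcome (Deluxe, X), payoffs (9, -1).
If Wexler leads: Vantage's best replies are X→Deluxe, Y→Basic, Z→Deluxe; Wexler's induced payoffs -1, 3, -8; outcome (Basic, Y), payoffs (8, 3).
Vantage gets 9 moving first and 8 moving second, so Vantage prefers to move first.

first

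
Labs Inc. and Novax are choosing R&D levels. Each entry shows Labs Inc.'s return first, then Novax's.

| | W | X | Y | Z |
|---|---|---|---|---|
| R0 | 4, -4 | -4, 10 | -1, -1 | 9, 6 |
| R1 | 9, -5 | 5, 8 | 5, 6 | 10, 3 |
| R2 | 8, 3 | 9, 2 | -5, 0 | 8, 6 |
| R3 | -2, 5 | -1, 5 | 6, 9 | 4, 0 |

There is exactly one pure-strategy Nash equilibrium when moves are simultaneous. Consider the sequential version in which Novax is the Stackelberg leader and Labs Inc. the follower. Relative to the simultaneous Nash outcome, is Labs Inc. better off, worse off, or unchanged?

Work backward from Labs Inc.'s decision.
- W: Labs Inc. compares 4, 9, 8, -2 and picks R1; Novax would get -5.
- X: Labs Inc. compares -4, 5, 9, -1 and picks R2; Novax would get 2.
- Y: Labs Inc. compares -1, 5, -5, 6 and picks R3; Novax would get 9.
- Z: Labs Inc. compares 9, 10, 8, 4 and picks R1; Novax would get 3.
Novax's induced payoffs are -5, 2, 9, 3, so Novax commits to Y. Subgame-perfect outcome: (R3, Y) with payoffs (6, 9).
Under simultaneous play:
Labs Inc.'s best replies: W→R1; X→R2; Y→R3; Z→R1.
Novax's best replies: R0→X; R1→X; R2→Z; R3→Y.
Only (R3, Y) has each player best-responding; Nash payoffs (6, 9).
Labs Inc. earns 6 sequentially versus 6 at the Nash outcome: unchanged.

unchanged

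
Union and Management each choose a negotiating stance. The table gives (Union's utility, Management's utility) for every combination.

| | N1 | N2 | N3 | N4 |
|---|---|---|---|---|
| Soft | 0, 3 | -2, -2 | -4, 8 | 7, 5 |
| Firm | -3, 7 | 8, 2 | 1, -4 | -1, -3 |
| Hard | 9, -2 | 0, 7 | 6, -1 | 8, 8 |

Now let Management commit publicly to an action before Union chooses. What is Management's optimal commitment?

N4

Work backward from Union's decision.
- N1 → Union plays Hard (best of 0, -3, 9); Management gets -2.
- N2 → Union plays Firm (best of -2, 8, 0); Management gets 2.
- N3 → Union plays Hard (best of -4, 1, 6); Management gets -1.
- N4 → Union plays Hard (best of 7, -1, 8); Management gets 8.
Maximizing over -2, 2, -1, 8, Management chooses N4. Subgame-perfect outcome: (Hard, N4) with payoffs (8, 8).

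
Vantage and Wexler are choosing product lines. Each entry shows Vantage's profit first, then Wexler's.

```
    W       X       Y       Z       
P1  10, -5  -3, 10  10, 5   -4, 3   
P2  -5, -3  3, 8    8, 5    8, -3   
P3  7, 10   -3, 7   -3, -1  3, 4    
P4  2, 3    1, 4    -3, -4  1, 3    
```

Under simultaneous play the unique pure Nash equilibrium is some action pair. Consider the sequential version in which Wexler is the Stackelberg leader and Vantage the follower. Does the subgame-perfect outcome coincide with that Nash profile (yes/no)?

Work backward from Vantage's decision.
- W: Vantage compares 10, -5, 7, 2 and picks P1; Wexler would get -5.
- X: Vantage compares -3, 3, -3, 1 and picks P2; Wexler would get 8.
- Y: Vantage compares 10, 8, -3, -3 and picks P1; Wexler would get 5.
- Z: Vantage compares -4, 8, 3, 1 and picks P2; Wexler would get -3.
Wexler's induced payoffs are -5, 8, 5, -3, so Wexler commits to X. Subgame-perfect outcome: (P2, X) with payoffs (3, 8).
Now find the simultaneous Nash equilibrium.
Vantage's best replies: W→P1; X→P2; Y→P1; Z→P2.
Wexler's best replies: P1→X; P2→X; P3→W; P4→X.
The unique mutual best reply is (P2, X), giving (3, 8).
Sequential outcome (P2, X) coincides with the Nash profile (P2, X).

yes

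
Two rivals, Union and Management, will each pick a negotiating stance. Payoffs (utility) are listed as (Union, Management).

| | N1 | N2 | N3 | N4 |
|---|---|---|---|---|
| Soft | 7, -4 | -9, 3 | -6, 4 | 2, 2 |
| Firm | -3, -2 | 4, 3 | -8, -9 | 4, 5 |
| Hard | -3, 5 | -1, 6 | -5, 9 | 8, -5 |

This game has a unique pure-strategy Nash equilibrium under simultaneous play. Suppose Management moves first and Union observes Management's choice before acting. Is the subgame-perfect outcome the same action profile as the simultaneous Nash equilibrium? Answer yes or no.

Backward induction with Management moving first.
- N1: BR = Soft, leader payoff -4.
- N2: BR = Firm, leader payoff 3.
- N3: BR = Hard, leader payoff 9.
- N4: BR = Hard, leader payoff -5.
Among -4, 3, 9, -5, the best is 9 at N3. Subgame-perfect outcome: (Hard, N3) with payoffs (-5, 9).
Under simultaneous play:
Union's best replies: N1→Soft; N2→Firm; N3→Hard; N4→Hard.
Management's best replies: Soft→N3; Firm→N4; Hard→N3.
Only (Hard, N3) has each player best-responding; Nash payoffs (-5, 9).
Sequential outcome (Hard, N3) coincides with the Nash profile (Hard, N3).

yes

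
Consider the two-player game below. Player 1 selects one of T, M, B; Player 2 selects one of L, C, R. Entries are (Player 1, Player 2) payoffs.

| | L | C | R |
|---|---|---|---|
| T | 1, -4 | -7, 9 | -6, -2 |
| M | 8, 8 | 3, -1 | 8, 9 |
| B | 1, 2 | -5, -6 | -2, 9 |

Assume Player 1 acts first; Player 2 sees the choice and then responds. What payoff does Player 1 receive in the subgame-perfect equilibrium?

Solve by backward induction (Player 1 leads).
- T: Player 2 compares -4, 9, -2 and picks C; Player 1 would get -7.
- M: Player 2 compares 8, -1, 9 and picks R; Player 1 would get 8.
- B: Player 2 compares 2, -6, 9 and picks R; Player 1 would get -2.
Player 1's induced payoffs are -7, 8, -2, so Player 1 commits to M. Subgame-perfect outcome: (M, R) with payoffs (8, 9).

8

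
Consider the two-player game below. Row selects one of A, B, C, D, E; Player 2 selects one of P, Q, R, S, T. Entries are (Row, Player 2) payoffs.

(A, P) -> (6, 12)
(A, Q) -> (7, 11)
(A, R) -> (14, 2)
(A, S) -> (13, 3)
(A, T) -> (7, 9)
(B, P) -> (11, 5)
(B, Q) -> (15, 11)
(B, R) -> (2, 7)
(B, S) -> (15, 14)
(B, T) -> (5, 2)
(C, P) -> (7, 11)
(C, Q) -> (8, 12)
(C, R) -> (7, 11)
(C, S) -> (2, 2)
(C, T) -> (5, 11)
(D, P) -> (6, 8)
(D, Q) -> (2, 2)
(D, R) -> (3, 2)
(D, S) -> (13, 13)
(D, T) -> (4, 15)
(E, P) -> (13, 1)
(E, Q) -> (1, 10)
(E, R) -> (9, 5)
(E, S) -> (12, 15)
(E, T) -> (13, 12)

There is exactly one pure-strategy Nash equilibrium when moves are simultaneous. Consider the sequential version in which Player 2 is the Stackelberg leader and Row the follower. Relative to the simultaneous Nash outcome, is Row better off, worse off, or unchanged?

unchanged

Backward induction with Player 2 moving first.
- P → Row plays E (best of 6, 11, 7, 6, 13); Player 2 gets 1.
- Q → Row plays B (best of 7, 15, 8, 2, 1); Player 2 gets 11.
- R → Row plays A (best of 14, 2, 7, 3, 9); Player 2 gets 2.
- S → Row plays B (best of 13, 15, 2, 13, 12); Player 2 gets 14.
- T → Row plays E (best of 7, 5, 5, 4, 13); Player 2 gets 12.
Among 1, 11, 2, 14, 12, the best is 14 at S. Subgame-perfect outcome: (B, S) with payoffs (15, 14).
Under simultaneous play:
Row's best replies: P→E; Q→B; R→A; S→B; T→E.
Player 2's best replies: A→P; B→S; C→Q; D→T; E→S.
Only (B, S) has each player best-responding; Nash payoffs (15, 14).
Row earns 15 sequentially versus 15 at the Nash outcome: unchanged.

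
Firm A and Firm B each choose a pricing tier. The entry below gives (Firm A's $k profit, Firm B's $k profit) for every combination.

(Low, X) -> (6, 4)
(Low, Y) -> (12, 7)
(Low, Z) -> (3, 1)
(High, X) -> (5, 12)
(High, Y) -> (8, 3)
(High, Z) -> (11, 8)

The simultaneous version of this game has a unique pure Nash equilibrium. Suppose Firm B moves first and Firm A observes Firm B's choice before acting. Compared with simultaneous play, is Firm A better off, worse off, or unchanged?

worse off

Work backward from Firm A's decision.
- X: BR = Low, leader payoff 4.
- Y: BR = Low, leader payoff 7.
- Z: BR = High, leader payoff 8.
Among 4, 7, 8, the best is 8 at Z. Subgame-perfect outcome: (High, Z) with payoffs (11, 8).
Under simultaneous play:
Firm A's best replies: X→Low; Y→Low; Z→High.
Firm B's best replies: Low→Y; High→X.
Only (Low, Y) has each player best-responding; Nash payoffs (12, 7).
Firm A earns 11 sequentially versus 12 at the Nash outcome: worse off.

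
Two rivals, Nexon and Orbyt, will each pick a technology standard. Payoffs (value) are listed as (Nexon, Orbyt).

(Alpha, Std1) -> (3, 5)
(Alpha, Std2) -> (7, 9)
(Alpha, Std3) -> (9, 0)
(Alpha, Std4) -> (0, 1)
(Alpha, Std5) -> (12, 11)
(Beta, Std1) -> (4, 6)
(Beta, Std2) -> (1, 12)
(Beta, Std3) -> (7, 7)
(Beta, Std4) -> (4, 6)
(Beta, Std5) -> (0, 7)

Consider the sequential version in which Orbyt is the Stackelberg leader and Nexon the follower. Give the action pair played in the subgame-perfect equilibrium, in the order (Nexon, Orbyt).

Backward induction with Orbyt moving first.
- Std1: Nexon compares 3, 4 and picks Beta; Orbyt would get 6.
- Std2: Nexon compares 7, 1 and picks Alpha; Orbyt would get 9.
- Std3: Nexon compares 9, 7 and picks Alpha; Orbyt would get 0.
- Std4: Nexon compares 0, 4 and picks Beta; Orbyt would get 6.
- Std5: Nexon compares 12, 0 and picks Alpha; Orbyt would get 11.
Orbyt's induced payoffs are 6, 9, 0, 6, 11, so Orbyt commits to Std5. Subgame-perfect outcome: (Alpha, Std5) with payoffs (12, 11).

(Alpha, Std5)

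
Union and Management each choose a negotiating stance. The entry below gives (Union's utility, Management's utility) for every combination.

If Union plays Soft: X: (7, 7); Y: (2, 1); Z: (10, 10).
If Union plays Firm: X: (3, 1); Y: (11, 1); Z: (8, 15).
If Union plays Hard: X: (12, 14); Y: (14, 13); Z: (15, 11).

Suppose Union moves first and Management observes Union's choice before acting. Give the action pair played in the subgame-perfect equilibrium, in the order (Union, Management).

Backward induction with Union moving first.
- Soft: Management compares 7, 1, 10 and picks Z; Union would get 10.
- Firm: Management compares 1, 1, 15 and picks Z; Union would get 8.
- Hard: Management compares 14, 13, 11 and picks X; Union would get 12.
Union's induced payoffs are 10, 8, 12, so Union commits to Hard. Subgame-perfect outcome: (Hard, X) with payoffs (12, 14).

(Hard, X)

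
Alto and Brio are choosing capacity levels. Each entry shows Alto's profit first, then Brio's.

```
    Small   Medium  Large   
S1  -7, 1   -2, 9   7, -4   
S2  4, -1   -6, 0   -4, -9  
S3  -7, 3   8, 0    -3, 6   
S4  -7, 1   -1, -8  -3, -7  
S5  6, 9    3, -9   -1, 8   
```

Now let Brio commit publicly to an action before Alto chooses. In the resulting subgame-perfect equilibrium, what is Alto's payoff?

6

Work backward from Alto's decision.
- Small → Alto plays S5 (best of -7, 4, -7, -7, 6); Brio gets 9.
- Medium → Alto plays S3 (best of -2, -6, 8, -1, 3); Brio gets 0.
- Large → Alto plays S1 (best of 7, -4, -3, -3, -1); Brio gets -4.
Maximizing over 9, 0, -4, Brio chooses Small. Subgame-perfect outcome: (S5, Small) with payoffs (6, 9).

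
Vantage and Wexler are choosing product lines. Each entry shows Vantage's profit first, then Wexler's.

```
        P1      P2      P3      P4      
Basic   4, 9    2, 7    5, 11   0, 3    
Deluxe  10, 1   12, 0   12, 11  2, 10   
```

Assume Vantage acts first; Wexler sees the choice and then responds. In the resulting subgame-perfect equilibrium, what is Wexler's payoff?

11

Backward induction with Vantage moving first.
- Basic → Wexler plays P3 (best of 9, 7, 11, 3); Vantage gets 5.
- Deluxe → Wexler plays P3 (best of 1, 0, 11, 10); Vantage gets 12.
Among 5, 12, the best is 12 at Deluxe. Subgame-perfect outcome: (Deluxe, P3) with payoffs (12, 11).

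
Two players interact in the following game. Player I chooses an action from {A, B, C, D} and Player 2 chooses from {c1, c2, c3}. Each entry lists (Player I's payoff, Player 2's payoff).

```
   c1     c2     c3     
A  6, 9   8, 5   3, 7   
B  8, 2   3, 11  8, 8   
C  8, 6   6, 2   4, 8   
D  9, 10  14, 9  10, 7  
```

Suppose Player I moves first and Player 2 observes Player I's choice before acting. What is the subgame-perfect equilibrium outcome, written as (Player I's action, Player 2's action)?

Backward induction with Player I moving first.
- A: Player 2 compares 9, 5, 7 and picks c1; Player I would get 6.
- B: Player 2 compares 2, 11, 8 and picks c2; Player I would get 3.
- C: Player 2 compares 6, 2, 8 and picks c3; Player I would get 4.
- D: Player 2 compares 10, 9, 7 and picks c1; Player I would get 9.
Among 6, 3, 4, 9, the best is 9 at D. Subgame-perfect outcome: (D, c1) with payoffs (9, 10).

(D, c1)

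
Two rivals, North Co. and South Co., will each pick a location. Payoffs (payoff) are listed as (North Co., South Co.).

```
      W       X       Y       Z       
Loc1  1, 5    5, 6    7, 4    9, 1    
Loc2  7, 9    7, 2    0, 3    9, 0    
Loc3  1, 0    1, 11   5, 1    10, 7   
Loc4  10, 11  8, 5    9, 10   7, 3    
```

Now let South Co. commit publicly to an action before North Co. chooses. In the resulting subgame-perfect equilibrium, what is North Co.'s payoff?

10

North Co. best-responds to each possible South Co. move:
- W → North Co. plays Loc4 (best of 1, 7, 1, 10); South Co. gets 11.
- X → North Co. plays Loc4 (best of 5, 7, 1, 8); South Co. gets 5.
- Y → North Co. plays Loc4 (best of 7, 0, 5, 9); South Co. gets 10.
- Z → North Co. plays Loc3 (best of 9, 9, 10, 7); South Co. gets 7.
Maximizing over 11, 5, 10, 7, South Co. chooses W. Subgame-perfect outcome: (Loc4, W) with payoffs (10, 11).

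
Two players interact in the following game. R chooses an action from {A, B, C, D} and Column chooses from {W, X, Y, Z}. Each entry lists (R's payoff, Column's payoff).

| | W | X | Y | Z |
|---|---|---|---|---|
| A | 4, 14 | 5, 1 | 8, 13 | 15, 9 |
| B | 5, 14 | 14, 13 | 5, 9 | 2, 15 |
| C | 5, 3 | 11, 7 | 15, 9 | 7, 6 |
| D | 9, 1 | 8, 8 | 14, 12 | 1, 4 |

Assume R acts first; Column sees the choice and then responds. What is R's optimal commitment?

C

Backward induction with R moving first.
- A → Column plays W (best of 14, 1, 13, 9); R gets 4.
- B → Column plays Z (best of 14, 13, 9, 15); R gets 2.
- C → Column plays Y (best of 3, 7, 9, 6); R gets 15.
- D → Column plays Y (best of 1, 8, 12, 4); R gets 14.
R's induced payoffs are 4, 2, 15, 14, so R commits to C. Subgame-perfect outcome: (C, Y) with payoffs (15, 9).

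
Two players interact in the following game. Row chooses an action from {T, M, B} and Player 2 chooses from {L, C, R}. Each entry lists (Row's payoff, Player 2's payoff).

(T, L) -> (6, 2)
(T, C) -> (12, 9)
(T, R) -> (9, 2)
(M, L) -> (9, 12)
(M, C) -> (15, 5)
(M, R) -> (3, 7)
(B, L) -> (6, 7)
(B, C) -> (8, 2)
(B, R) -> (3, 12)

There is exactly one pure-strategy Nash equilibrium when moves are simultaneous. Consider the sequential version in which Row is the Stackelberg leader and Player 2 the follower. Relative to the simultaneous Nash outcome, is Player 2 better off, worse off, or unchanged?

Player 2 best-responds to each possible Row move:
- T: Player 2 compares 2, 9, 2 and picks C; Row would get 12.
- M: Player 2 compares 12, 5, 7 and picks L; Row would get 9.
- B: Player 2 compares 7, 2, 12 and picks R; Row would get 3.
Maximizing over 12, 9, 3, Row chooses T. Subgame-perfect outcome: (T, C) with payoffs (12, 9).
For the simultaneous game, intersect best replies.
Row's best replies: L→M; C→M; R→T.
Player 2's best replies: T→C; M→L; B→R.
Only (M, L) has each player best-responding; Nash payoffs (9, 12).
Player 2 earns 9 sequentially versus 12 at the Nash outcome: worse off.

worse off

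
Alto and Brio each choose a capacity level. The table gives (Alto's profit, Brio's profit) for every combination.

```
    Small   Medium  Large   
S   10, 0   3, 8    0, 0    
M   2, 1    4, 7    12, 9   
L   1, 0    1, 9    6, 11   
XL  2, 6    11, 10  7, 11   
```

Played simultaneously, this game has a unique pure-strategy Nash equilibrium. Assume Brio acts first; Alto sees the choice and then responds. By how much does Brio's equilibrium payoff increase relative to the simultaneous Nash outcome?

1

Backward induction with Brio moving first.
- Small: BR = S, leader payoff 0.
- Medium: BR = XL, leader payoff 10.
- Large: BR = M, leader payoff 9.
Maximizing over 0, 10, 9, Brio chooses Medium. Subgame-perfect outcome: (XL, Medium) with payoffs (11, 10).
For the simultaneous game, intersect best replies.
Alto's best replies: Small→S; Medium→XL; Large→M.
Brio's best replies: S→Medium; M→Large; L→Large; XL→Large.
The unique mutual best reply is (M, Large), giving (12, 9).
Brio's commitment gain: 10 − 9 = 1.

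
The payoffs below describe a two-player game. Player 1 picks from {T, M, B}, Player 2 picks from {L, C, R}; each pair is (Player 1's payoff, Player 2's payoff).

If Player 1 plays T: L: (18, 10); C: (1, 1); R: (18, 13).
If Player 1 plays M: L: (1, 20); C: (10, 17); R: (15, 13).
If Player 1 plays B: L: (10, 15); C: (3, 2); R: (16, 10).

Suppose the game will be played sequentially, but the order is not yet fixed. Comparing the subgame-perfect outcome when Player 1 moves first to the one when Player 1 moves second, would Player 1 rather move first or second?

first

If Player 1 leads: Player 2's best replies are T→R, M→L, B→L; Player 1's induced payoffs 18, 1, 10; outcome (T, R), payoffs (18, 13).
If Player 2 leads: Player 1's best replies are L→T, C→M, R→T; Player 2's induced payoffs 10, 17, 13; outcome (M, C), payoffs (10, 17).
Player 1 gets 18 moving first and 10 moving second, so Player 1 prefers to move first.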